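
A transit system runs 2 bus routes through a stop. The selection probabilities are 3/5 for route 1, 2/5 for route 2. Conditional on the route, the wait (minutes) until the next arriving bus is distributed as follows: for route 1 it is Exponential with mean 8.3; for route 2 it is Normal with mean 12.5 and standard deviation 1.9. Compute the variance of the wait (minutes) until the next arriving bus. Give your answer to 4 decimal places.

47.0116

Per component, 1: μ=8.3, E[X²]=137.78; 2: μ=12.5, E[X²]=159.86.
E[X] = 0.6·8.3 + 0.4·12.5 = 9.98.
E[X²] = 0.6·137.78 + 0.4·159.86 = 146.612.
Var(X) = E[X²] − (E[X])² = 146.612 − 99.6004 = 47.0116.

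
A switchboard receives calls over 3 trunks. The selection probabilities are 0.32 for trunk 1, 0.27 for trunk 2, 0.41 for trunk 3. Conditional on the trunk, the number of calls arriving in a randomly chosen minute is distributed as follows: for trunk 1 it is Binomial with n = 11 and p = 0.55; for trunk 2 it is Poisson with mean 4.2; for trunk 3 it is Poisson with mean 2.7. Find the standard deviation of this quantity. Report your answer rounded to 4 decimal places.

Per component, 1: μ=6.05, E[X²]=39.325; 2: μ=4.2, E[X²]=21.84; 3: μ=2.7, E[X²]=9.99.
E[X] = 0.32·6.05 + 0.27·4.2 + 0.41·2.7 = 4.177.
E[X²] = 0.32·39.325 + 0.27·21.84 + 0.41·9.99 = 22.5767.
Var(X) = E[X²] − (E[X])² = 22.5767 − 17.4473 = 5.12937.
SD(X) = √5.12937 = 2.26481.

2.2648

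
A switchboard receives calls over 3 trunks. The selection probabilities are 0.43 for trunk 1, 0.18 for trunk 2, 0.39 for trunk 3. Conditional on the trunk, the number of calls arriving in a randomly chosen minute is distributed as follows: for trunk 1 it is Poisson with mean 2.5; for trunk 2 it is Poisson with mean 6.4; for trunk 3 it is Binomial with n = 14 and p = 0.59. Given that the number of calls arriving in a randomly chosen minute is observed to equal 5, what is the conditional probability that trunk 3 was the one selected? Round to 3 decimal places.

Likelihoods P(X=5 | ·): 1: 0.0668009; 2: 0.148674; 3: 0.0468575.
Posterior ∝ prior × likelihood. Numerator for 3: 0.39·0.0468575 = 0.0182744.
Normalizing constant: 0.43·0.0668009 + 0.18·0.148674 + 0.39·0.0468575 = 0.0737601.
P(3 | observation) = 0.0182744 / 0.0737601 = 0.247755.

0.248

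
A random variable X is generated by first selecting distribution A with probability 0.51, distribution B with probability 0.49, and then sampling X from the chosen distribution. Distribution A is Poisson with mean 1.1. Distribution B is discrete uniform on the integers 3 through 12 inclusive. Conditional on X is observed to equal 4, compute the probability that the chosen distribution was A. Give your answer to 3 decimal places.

0.174

Likelihoods P(X=4 | ·): A: 0.0203065; B: 0.1.
Posterior ∝ prior × likelihood. Numerator for A: 0.51·0.0203065 = 0.0103563.
Normalizing constant: 0.51·0.0203065 + 0.49·0.1 = 0.0593563.
P(A | observation) = 0.0103563 / 0.0593563 = 0.174477.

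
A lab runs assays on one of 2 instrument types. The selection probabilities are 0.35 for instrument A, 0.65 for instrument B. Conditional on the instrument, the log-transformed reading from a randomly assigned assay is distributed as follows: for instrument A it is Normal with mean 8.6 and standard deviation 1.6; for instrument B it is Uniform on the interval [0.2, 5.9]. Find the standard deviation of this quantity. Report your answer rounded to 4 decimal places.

3.1086

Per component, A: μ=8.6, E[X²]=76.52; B: μ=3.05, E[X²]=12.01.
E[X] = 0.35·8.6 + 0.65·3.05 = 4.9925.
E[X²] = 0.35·76.52 + 0.65·12.01 = 34.5885.
Var(X) = E[X²] − (E[X])² = 34.5885 − 24.9251 = 9.66344.
SD(X) = √9.66344 = 3.10861.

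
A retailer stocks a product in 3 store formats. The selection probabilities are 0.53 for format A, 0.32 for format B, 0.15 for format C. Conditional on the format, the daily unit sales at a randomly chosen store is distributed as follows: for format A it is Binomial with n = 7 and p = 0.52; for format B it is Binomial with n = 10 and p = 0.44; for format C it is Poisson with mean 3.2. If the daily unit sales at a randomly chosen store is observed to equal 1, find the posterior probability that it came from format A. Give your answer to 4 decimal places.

Likelihoods P(X=1 | ·): A: 0.0445193; B: 0.0238311; C: 0.130439.
Posterior ∝ prior × likelihood. Numerator for A: 0.53·0.0445193 = 0.0235953.
Normalizing constant: 0.53·0.0445193 + 0.32·0.0238311 + 0.15·0.130439 = 0.0507871.
P(A | observation) = 0.0235953 / 0.0507871 = 0.464592.

0.4646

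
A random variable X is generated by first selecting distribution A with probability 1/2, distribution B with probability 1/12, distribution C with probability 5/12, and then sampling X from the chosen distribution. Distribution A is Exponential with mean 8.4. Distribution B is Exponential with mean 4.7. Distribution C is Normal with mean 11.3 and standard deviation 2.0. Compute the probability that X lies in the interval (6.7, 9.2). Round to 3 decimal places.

0.123

Conditional on each component, P(6.7 < X < 9.2): A: 0.11594; B: 0.099162; C: 0.136135.
By total probability, P(6.7 < X < 9.2) = 0.5·0.11594 + 0.0833333·0.099162 + 0.416667·0.136135 = 0.122956.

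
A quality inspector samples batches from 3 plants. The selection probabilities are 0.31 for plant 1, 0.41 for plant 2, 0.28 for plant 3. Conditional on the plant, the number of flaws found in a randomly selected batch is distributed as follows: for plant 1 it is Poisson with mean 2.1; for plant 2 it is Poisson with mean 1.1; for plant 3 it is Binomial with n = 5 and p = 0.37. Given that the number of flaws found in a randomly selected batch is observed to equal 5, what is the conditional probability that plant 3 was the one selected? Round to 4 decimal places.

0.1163

Likelihoods P(X=5 | ·): 1: 0.041677; 2: 0.00446744; 3: 0.0069344.
Posterior ∝ prior × likelihood. Numerator for 3: 0.28·0.0069344 = 0.00194163.
Normalizing constant: 0.31·0.041677 + 0.41·0.00446744 + 0.28·0.0069344 = 0.0166932.
P(3 | observation) = 0.00194163 / 0.0166932 = 0.116313.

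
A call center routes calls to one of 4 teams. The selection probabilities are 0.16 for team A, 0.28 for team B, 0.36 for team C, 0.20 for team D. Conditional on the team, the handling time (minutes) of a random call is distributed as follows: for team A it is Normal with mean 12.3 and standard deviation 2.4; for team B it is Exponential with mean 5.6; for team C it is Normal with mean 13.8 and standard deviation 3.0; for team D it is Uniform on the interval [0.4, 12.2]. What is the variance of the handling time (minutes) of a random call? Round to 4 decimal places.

Per component, A: μ=12.3, E[X²]=157.05; B: μ=5.6, E[X²]=62.72; C: μ=13.8, E[X²]=199.44; D: μ=6.3, E[X²]=51.2933.
E[X] = 0.16·12.3 + 0.28·5.6 + 0.36·13.8 + 0.2·6.3 = 9.764.
E[X²] = 0.16·157.05 + 0.28·62.72 + 0.36·199.44 + 0.2·51.2933 = 124.747.
Var(X) = E[X²] − (E[X])² = 124.747 − 95.3357 = 29.411.

29.4110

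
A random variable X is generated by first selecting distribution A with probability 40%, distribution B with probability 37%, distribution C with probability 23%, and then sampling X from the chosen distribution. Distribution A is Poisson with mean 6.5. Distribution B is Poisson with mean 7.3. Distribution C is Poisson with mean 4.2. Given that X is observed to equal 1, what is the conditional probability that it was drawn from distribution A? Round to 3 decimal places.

Likelihoods P(X=1 | ·): A: 0.00977235; B: 0.00493143; C: 0.0629814.
Posterior ∝ prior × likelihood. Numerator for A: 0.4·0.00977235 = 0.00390894.
Normalizing constant: 0.4·0.00977235 + 0.37·0.00493143 + 0.23·0.0629814 = 0.0202193.
P(A | observation) = 0.00390894 / 0.0202193 = 0.193327.

0.193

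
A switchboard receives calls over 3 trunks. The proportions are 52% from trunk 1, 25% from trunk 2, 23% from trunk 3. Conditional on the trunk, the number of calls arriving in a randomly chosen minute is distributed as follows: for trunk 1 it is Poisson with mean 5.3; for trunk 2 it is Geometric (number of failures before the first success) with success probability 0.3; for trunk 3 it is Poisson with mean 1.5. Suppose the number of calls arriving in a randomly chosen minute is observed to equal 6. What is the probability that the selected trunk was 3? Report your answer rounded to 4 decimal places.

Likelihoods P(X=6 | ·): 1: 0.15366; 2: 0.0352947; 3: 0.00352999.
Posterior ∝ prior × likelihood. Numerator for 3: 0.23·0.00352999 = 0.000811897.
Normalizing constant: 0.52·0.15366 + 0.25·0.0352947 + 0.23·0.00352999 = 0.089539.
P(3 | observation) = 0.000811897 / 0.089539 = 0.00906753.

0.0091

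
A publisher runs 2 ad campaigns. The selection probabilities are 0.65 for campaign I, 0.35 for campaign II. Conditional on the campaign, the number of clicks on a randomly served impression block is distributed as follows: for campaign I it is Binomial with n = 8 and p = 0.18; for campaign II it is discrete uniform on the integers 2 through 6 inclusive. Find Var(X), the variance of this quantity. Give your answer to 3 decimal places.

2.958

Per component, I: μ=1.44, E[X²]=3.2544; II: μ=4, E[X²]=18.
E[X] = 0.65·1.44 + 0.35·4 = 2.336.
E[X²] = 0.65·3.2544 + 0.35·18 = 8.41536.
Var(X) = E[X²] − (E[X])² = 8.41536 − 5.4569 = 2.95846.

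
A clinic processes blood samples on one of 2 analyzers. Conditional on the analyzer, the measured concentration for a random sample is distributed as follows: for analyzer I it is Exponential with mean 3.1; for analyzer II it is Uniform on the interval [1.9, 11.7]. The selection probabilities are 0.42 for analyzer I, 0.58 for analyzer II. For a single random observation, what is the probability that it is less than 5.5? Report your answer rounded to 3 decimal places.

Conditional on each analyzer, P(X < 5.5): I: 0.83038; II: 0.367347.
By total probability, P(X < 5.5) = 0.42·0.83038 + 0.58·0.367347 = 0.561821.

0.562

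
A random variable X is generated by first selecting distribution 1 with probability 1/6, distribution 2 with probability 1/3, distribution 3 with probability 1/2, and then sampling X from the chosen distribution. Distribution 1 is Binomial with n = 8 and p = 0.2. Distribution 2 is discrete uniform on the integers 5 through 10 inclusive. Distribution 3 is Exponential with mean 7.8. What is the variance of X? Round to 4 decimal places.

Per component, 1: μ=1.6, E[X²]=3.84; 2: μ=7.5, E[X²]=59.1667; 3: μ=7.8, E[X²]=121.68.
E[X] = 0.166667·1.6 + 0.333333·7.5 + 0.5·7.8 = 6.66667.
E[X²] = 0.166667·3.84 + 0.333333·59.1667 + 0.5·121.68 = 81.2022.
Var(X) = E[X²] − (E[X])² = 81.2022 − 44.4444 = 36.7578.

36.7578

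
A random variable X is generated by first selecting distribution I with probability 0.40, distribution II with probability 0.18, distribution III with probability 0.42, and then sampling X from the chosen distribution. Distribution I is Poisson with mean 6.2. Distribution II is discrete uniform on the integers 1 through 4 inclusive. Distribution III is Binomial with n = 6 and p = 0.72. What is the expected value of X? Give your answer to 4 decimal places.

4.7444

Component means — I: 6.2; II: 2.5; III: 4.32.
E[X] = 0.4·6.2 + 0.18·2.5 + 0.42·4.32 = 4.7444.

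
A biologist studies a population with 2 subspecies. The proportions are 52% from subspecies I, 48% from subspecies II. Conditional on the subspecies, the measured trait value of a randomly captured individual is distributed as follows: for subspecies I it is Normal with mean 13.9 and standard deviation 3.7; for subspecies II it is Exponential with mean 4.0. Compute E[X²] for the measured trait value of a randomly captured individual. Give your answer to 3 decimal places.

122.948

For each component E[X²] = Var + (mean)², giving I: 206.9; II: 32.
Overall E[X²] = 0.52·206.9 + 0.48·32 = 122.948.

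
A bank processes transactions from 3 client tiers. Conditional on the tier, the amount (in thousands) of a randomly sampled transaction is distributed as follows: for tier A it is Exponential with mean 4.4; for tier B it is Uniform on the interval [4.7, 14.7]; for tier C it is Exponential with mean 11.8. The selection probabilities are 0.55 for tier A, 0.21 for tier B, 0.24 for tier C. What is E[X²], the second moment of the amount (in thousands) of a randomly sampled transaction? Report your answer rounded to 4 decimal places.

For each component E[X²] = Var + (mean)², giving A: 38.72; B: 102.423; C: 278.48.
Overall E[X²] = 0.55·38.72 + 0.21·102.423 + 0.24·278.48 = 109.64.

109.6401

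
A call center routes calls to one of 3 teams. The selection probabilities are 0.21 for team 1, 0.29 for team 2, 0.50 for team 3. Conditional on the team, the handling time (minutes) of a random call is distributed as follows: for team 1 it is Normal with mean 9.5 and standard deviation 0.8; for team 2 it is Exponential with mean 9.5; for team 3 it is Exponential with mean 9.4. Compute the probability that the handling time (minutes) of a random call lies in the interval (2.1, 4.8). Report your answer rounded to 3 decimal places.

0.157

Conditional on each team, P(2.1 < X < 4.8): 1: 2.11422e-09; 2: 0.198328; 3: 0.199679.
By total probability, P(2.1 < X < 4.8) = 0.21·2.11422e-09 + 0.29·0.198328 + 0.5·0.199679 = 0.157355.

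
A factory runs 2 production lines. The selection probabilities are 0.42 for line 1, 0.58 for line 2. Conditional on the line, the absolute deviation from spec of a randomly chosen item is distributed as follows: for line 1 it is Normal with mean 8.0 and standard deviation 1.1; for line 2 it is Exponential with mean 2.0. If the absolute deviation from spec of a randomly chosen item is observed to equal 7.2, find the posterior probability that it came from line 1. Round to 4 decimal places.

Likelihoods f(7.2 | ·): 1: 0.278396; 2: 0.0136619.
Posterior ∝ prior × likelihood. Numerator for 1: 0.42·0.278396 = 0.116926.
Normalizing constant: 0.42·0.278396 + 0.58·0.0136619 = 0.12485.
P(1 | observation) = 0.116926 / 0.12485 = 0.936533.

0.9365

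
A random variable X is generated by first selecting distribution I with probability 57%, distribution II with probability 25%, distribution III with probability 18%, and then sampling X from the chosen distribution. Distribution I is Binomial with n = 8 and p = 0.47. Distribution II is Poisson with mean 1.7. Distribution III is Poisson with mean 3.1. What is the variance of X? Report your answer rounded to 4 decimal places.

2.8565

Per component, I: μ=3.76, E[X²]=16.1304; II: μ=1.7, E[X²]=4.59; III: μ=3.1, E[X²]=12.71.
E[X] = 0.57·3.76 + 0.25·1.7 + 0.18·3.1 = 3.1262.
E[X²] = 0.57·16.1304 + 0.25·4.59 + 0.18·12.71 = 12.6296.
Var(X) = E[X²] − (E[X])² = 12.6296 − 9.77313 = 2.8565.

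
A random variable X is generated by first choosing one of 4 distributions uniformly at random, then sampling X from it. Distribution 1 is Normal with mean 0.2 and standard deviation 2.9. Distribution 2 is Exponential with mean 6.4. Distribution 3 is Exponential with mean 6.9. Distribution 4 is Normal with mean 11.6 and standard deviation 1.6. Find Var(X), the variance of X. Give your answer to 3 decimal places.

41.302

Per component, 1: μ=0.2, E[X²]=8.45; 2: μ=6.4, E[X²]=81.92; 3: μ=6.9, E[X²]=95.22; 4: μ=11.6, E[X²]=137.12.
E[X] = 0.25·0.2 + 0.25·6.4 + 0.25·6.9 + 0.25·11.6 = 6.275.
E[X²] = 0.25·8.45 + 0.25·81.92 + 0.25·95.22 + 0.25·137.12 = 80.6775.
Var(X) = E[X²] − (E[X])² = 80.6775 − 39.3756 = 41.3019.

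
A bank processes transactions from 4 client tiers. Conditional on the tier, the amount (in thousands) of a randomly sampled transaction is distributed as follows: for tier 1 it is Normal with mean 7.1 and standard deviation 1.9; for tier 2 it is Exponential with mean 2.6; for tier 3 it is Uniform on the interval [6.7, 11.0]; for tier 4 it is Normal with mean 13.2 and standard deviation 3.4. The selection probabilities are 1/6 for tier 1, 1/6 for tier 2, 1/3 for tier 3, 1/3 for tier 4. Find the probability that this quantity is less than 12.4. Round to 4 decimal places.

0.8005

Conditional on each tier, P(X < 12.4): 1: 0.99736; 2: 0.991513; 3: 1; 4: 0.40699.
By total probability, P(X < 12.4) = 0.166667·0.99736 + 0.166667·0.991513 + 0.333333·1 + 0.333333·0.40699 = 0.800476.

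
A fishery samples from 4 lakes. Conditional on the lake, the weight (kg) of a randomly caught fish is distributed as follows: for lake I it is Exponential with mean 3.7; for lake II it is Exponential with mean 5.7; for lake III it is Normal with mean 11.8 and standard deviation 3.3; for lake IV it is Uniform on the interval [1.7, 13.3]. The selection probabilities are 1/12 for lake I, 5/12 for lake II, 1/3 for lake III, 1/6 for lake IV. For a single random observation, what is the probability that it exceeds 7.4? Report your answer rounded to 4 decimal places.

0.5127

Conditional on each lake, P(X > 7.4): I: 0.135335; II: 0.27301; III: 0.908789; IV: 0.508621.
By total probability, P(X > 7.4) = 0.0833333·0.135335 + 0.416667·0.27301 + 0.333333·0.908789 + 0.166667·0.508621 = 0.512732.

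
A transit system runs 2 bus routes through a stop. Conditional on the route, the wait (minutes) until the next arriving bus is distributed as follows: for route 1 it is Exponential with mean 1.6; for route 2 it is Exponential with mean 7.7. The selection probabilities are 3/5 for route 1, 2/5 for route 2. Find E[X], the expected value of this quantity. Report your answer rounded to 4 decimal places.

Component means — 1: 1.6; 2: 7.7.
E[X] = 0.6·1.6 + 0.4·7.7 = 4.04.

4.0400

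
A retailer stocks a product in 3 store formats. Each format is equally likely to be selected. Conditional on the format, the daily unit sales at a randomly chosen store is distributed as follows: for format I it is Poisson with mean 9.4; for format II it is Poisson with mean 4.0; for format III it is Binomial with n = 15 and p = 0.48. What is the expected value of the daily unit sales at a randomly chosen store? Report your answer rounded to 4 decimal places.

Component means — I: 9.4; II: 4; III: 7.2.
E[X] = 0.333333·9.4 + 0.333333·4 + 0.333333·7.2 = 6.86667.

6.8667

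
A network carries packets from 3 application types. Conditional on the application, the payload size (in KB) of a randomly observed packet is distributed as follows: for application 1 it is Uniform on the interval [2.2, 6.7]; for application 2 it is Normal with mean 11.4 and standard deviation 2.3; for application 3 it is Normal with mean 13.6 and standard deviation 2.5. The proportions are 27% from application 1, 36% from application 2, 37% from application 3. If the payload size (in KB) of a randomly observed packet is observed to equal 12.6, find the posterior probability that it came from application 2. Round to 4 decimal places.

0.5000

Likelihoods f(12.6 | ·): 1: 0; 2: 0.151381; 3: 0.147308.
Posterior ∝ prior × likelihood. Numerator for 2: 0.36·0.151381 = 0.0544973.
Normalizing constant: 0.27·0 + 0.36·0.151381 + 0.37·0.147308 = 0.109001.
P(2 | observation) = 0.0544973 / 0.109001 = 0.499969.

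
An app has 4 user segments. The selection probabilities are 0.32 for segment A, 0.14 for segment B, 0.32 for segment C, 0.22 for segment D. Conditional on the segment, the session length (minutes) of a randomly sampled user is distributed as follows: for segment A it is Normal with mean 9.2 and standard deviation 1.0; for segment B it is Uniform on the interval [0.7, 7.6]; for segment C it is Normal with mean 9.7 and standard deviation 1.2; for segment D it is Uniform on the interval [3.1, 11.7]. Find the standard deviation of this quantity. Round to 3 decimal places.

2.483

Per component, A: μ=9.2, E[X²]=85.64; B: μ=4.15, E[X²]=21.19; C: μ=9.7, E[X²]=95.53; D: μ=7.4, E[X²]=60.9233.
E[X] = 0.32·9.2 + 0.14·4.15 + 0.32·9.7 + 0.22·7.4 = 8.257.
E[X²] = 0.32·85.64 + 0.14·21.19 + 0.32·95.53 + 0.22·60.9233 = 74.3441.
Var(X) = E[X²] − (E[X])² = 74.3441 − 68.178 = 6.16608.
SD(X) = √6.16608 = 2.48316.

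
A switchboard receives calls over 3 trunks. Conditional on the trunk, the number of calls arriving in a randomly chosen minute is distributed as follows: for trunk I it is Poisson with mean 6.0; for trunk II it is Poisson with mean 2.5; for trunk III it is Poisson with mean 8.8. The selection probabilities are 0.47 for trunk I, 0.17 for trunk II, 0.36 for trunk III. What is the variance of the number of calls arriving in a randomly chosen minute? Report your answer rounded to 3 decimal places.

Per component, I: μ=6, E[X²]=42; II: μ=2.5, E[X²]=8.75; III: μ=8.8, E[X²]=86.24.
E[X] = 0.47·6 + 0.17·2.5 + 0.36·8.8 = 6.413.
E[X²] = 0.47·42 + 0.17·8.75 + 0.36·86.24 = 52.2739.
Var(X) = E[X²] − (E[X])² = 52.2739 − 41.1266 = 11.1473.

11.147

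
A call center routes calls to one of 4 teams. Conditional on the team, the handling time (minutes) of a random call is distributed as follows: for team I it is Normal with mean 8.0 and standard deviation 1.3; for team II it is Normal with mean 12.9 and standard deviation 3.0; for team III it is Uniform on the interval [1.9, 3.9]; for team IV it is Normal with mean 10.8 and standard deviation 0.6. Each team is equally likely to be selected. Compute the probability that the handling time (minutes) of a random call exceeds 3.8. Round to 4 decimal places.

Conditional on each team, P(X > 3.8): I: 0.999383; II: 0.998791; III: 0.05; IV: 1.
By total probability, P(X > 3.8) = 0.25·0.999383 + 0.25·0.998791 + 0.25·0.05 + 0.25·1 = 0.762043.

0.7620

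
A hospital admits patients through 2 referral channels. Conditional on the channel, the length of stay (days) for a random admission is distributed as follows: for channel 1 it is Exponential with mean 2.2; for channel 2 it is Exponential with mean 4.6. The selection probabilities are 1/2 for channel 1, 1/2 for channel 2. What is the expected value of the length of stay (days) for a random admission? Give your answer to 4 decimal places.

Component means — 1: 2.2; 2: 4.6.
E[X] = 0.5·2.2 + 0.5·4.6 = 3.4.

3.4000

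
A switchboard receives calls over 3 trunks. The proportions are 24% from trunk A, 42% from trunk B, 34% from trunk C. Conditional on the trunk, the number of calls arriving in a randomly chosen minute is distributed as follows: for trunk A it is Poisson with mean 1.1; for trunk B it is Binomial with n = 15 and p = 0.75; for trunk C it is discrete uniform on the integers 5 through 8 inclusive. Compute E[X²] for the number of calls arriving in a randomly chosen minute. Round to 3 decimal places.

69.682

For each component E[X²] = Var + (mean)², giving A: 2.31; B: 129.375; C: 43.5.
Overall E[X²] = 0.24·2.31 + 0.42·129.375 + 0.34·43.5 = 69.6819.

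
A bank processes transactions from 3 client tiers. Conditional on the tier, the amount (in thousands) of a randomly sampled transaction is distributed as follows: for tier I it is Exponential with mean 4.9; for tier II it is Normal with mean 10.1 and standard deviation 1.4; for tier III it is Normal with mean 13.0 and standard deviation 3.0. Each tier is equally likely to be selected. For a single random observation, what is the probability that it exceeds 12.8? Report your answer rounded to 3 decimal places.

Conditional on each tier, P(X > 12.8): I: 0.0733697; II: 0.026892; III: 0.526576.
By total probability, P(X > 12.8) = 0.333333·0.0733697 + 0.333333·0.026892 + 0.333333·0.526576 = 0.208946.

0.209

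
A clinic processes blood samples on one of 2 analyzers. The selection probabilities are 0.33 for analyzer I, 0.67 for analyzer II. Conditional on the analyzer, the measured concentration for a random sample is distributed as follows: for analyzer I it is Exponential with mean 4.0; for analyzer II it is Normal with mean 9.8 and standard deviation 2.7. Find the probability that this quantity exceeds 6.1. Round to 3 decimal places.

0.685

Conditional on each analyzer, P(X > 6.1): I: 0.217621; II: 0.914714.
By total probability, P(X > 6.1) = 0.33·0.217621 + 0.67·0.914714 = 0.684674.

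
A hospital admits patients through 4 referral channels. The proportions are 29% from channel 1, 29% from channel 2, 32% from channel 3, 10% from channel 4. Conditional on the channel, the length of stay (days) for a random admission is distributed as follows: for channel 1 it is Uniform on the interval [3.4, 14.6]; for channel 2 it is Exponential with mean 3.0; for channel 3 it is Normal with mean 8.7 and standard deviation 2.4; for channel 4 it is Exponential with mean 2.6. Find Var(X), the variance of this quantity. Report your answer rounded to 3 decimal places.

Per component, 1: μ=9, E[X²]=91.4533; 2: μ=3, E[X²]=18; 3: μ=8.7, E[X²]=81.45; 4: μ=2.6, E[X²]=13.52.
E[X] = 0.29·9 + 0.29·3 + 0.32·8.7 + 0.1·2.6 = 6.524.
E[X²] = 0.29·91.4533 + 0.29·18 + 0.32·81.45 + 0.1·13.52 = 59.1575.
Var(X) = E[X²] − (E[X])² = 59.1575 − 42.5626 = 16.5949.

16.595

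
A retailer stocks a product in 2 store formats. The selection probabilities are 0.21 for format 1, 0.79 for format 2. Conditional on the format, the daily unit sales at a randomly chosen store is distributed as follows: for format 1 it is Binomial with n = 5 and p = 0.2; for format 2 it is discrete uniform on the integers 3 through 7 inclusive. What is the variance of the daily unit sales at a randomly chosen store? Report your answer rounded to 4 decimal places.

4.4024

Per component, 1: μ=1, E[X²]=1.8; 2: μ=5, E[X²]=27.
E[X] = 0.21·1 + 0.79·5 = 4.16.
E[X²] = 0.21·1.8 + 0.79·27 = 21.708.
Var(X) = E[X²] − (E[X])² = 21.708 − 17.3056 = 4.4024.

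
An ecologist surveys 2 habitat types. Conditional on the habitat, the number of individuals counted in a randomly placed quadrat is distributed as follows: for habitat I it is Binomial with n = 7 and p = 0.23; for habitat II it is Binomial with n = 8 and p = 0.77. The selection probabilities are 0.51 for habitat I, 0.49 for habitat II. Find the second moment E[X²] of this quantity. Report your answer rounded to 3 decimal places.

21.242

For each component E[X²] = Var + (mean)², giving I: 3.8318; II: 39.3624.
Overall E[X²] = 0.51·3.8318 + 0.49·39.3624 = 21.2418.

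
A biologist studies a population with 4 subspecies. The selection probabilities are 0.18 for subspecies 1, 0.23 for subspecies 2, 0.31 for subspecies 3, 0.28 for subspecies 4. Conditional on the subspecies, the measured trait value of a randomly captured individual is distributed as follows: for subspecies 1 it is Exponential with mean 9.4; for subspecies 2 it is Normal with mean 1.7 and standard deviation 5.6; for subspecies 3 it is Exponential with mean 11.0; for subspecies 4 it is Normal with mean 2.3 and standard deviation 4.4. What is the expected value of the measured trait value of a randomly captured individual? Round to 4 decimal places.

6.1370

Component means — 1: 9.4; 2: 1.7; 3: 11; 4: 2.3.
E[X] = 0.18·9.4 + 0.23·1.7 + 0.31·11 + 0.28·2.3 = 6.137.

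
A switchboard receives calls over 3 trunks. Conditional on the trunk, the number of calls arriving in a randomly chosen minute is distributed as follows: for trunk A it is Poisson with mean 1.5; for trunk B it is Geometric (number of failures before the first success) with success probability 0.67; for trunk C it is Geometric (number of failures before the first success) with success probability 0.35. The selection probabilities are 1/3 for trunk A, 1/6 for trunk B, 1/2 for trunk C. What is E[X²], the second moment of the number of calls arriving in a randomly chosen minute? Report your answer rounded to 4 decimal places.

5.7905

For each component E[X²] = Var + (mean)², giving A: 3.75; B: 0.977723; C: 8.7551.
Overall E[X²] = 0.333333·3.75 + 0.166667·0.977723 + 0.5·8.7551 = 5.7905.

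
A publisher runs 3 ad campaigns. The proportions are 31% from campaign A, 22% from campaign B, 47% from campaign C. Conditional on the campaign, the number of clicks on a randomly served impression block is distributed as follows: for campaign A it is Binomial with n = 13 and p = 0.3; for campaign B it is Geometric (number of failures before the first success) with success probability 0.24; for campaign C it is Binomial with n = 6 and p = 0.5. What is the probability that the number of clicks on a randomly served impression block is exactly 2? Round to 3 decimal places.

0.184

Conditional on each campaign, P(X = 2): A: 0.138808; B: 0.138624; C: 0.234375.
By total probability, P(X = 2) = 0.31·0.138808 + 0.22·0.138624 + 0.47·0.234375 = 0.183684.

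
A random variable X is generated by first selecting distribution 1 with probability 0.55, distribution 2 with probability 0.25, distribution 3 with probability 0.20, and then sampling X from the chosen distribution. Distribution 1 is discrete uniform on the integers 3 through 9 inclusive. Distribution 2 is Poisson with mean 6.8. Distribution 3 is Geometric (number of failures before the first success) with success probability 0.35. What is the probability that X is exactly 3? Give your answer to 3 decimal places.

Conditional on each component, P(X = 3): 1: 0.142857; 2: 0.0583678; 3: 0.0961188.
By total probability, P(X = 3) = 0.55·0.142857 + 0.25·0.0583678 + 0.2·0.0961188 = 0.112387.

0.112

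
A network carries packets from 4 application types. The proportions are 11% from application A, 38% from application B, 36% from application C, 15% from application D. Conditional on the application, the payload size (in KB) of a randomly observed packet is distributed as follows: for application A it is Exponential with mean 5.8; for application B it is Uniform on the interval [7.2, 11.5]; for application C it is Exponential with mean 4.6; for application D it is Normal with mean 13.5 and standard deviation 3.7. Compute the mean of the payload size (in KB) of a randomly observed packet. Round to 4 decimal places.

7.8720

Component means — A: 5.8; B: 9.35; C: 4.6; D: 13.5.
E[X] = 0.11·5.8 + 0.38·9.35 + 0.36·4.6 + 0.15·13.5 = 7.872.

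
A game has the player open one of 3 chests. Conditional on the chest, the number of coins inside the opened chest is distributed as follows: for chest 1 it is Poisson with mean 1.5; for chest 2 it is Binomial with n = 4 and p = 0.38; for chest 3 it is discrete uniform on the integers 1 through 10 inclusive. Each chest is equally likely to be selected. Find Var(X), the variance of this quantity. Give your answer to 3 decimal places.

7.102

Per component, 1: μ=1.5, E[X²]=3.75; 2: μ=1.52, E[X²]=3.2528; 3: μ=5.5, E[X²]=38.5.
E[X] = 0.333333·1.5 + 0.333333·1.52 + 0.333333·5.5 = 2.84.
E[X²] = 0.333333·3.75 + 0.333333·3.2528 + 0.333333·38.5 = 15.1676.
Var(X) = E[X²] − (E[X])² = 15.1676 − 8.0656 = 7.102.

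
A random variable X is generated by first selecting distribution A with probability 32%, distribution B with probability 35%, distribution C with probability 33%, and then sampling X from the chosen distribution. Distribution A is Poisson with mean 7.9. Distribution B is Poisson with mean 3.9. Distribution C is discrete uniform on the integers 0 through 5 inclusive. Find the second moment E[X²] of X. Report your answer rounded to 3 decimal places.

32.213

For each component E[X²] = Var + (mean)², giving A: 70.31; B: 19.11; C: 9.16667.
Overall E[X²] = 0.32·70.31 + 0.35·19.11 + 0.33·9.16667 = 32.2127.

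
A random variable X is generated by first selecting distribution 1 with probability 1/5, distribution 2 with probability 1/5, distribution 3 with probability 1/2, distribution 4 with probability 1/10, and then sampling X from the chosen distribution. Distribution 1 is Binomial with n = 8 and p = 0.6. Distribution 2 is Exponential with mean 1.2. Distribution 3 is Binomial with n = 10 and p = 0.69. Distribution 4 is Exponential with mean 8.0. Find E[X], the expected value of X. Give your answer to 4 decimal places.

Component means — 1: 4.8; 2: 1.2; 3: 6.9; 4: 8.
E[X] = 0.2·4.8 + 0.2·1.2 + 0.5·6.9 + 0.1·8 = 5.45.

5.4500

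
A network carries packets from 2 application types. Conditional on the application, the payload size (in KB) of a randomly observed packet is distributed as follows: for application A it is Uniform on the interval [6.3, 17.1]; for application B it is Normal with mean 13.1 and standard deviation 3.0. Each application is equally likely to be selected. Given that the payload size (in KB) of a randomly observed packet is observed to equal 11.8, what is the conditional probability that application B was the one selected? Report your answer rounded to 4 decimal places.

Likelihoods f(11.8 | ·): A: 0.0925926; B: 0.121064.
Posterior ∝ prior × likelihood. Numerator for B: 0.5·0.121064 = 0.0605318.
Normalizing constant: 0.5·0.0925926 + 0.5·0.121064 = 0.106828.
P(B | observation) = 0.0605318 / 0.106828 = 0.566628.

0.5666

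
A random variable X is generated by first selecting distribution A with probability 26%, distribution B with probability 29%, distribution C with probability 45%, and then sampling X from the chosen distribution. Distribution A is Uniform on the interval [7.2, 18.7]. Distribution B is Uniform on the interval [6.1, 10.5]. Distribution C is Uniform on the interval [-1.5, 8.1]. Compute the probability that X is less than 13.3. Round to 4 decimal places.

Conditional on each component, P(X < 13.3): A: 0.530435; B: 1; C: 1.
By total probability, P(X < 13.3) = 0.26·0.530435 + 0.29·1 + 0.45·1 = 0.877913.

0.8779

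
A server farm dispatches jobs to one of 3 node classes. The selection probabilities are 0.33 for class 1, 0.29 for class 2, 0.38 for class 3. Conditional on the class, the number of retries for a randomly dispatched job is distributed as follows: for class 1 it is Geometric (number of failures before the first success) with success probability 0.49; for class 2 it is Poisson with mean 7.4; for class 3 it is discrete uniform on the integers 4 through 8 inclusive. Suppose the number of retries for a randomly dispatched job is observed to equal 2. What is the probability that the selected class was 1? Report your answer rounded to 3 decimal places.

Likelihoods P(X=2 | ·): 1: 0.127449; 2: 0.0167361; 3: 0.
Posterior ∝ prior × likelihood. Numerator for 1: 0.33·0.127449 = 0.0420582.
Normalizing constant: 0.33·0.127449 + 0.29·0.0167361 + 0.38·0 = 0.0469116.
P(1 | observation) = 0.0420582 / 0.0469116 = 0.89654.

0.897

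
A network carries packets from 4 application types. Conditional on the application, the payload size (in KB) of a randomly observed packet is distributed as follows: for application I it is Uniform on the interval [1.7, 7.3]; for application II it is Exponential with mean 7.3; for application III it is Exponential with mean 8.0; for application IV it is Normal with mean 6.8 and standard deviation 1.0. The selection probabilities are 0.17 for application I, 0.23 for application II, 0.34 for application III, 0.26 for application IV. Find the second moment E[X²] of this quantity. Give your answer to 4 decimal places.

For each component E[X²] = Var + (mean)², giving I: 22.8633; II: 106.58; III: 128; IV: 47.24.
Overall E[X²] = 0.17·22.8633 + 0.23·106.58 + 0.34·128 + 0.26·47.24 = 84.2026.

84.2026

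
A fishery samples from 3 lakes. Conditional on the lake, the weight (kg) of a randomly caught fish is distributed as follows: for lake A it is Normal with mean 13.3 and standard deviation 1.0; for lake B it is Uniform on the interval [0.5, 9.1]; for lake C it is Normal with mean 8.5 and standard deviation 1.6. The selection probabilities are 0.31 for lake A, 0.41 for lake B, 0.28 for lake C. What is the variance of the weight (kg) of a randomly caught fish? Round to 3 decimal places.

16.308

Per component, A: μ=13.3, E[X²]=177.89; B: μ=4.8, E[X²]=29.2033; C: μ=8.5, E[X²]=74.81.
E[X] = 0.31·13.3 + 0.41·4.8 + 0.28·8.5 = 8.471.
E[X²] = 0.31·177.89 + 0.41·29.2033 + 0.28·74.81 = 88.0661.
Var(X) = E[X²] − (E[X])² = 88.0661 − 71.7578 = 16.3082.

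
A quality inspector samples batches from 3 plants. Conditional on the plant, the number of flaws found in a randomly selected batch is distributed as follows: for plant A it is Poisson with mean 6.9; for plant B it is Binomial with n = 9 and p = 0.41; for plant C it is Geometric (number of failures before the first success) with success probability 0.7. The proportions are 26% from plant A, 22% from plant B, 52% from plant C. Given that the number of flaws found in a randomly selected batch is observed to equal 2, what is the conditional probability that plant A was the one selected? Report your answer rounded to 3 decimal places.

Likelihoods P(X=2 | ·): A: 0.0239903; B: 0.150603; C: 0.063.
Posterior ∝ prior × likelihood. Numerator for A: 0.26·0.0239903 = 0.00623749.
Normalizing constant: 0.26·0.0239903 + 0.22·0.150603 + 0.52·0.063 = 0.0721302.
P(A | observation) = 0.00623749 / 0.0721302 = 0.0864754.

0.086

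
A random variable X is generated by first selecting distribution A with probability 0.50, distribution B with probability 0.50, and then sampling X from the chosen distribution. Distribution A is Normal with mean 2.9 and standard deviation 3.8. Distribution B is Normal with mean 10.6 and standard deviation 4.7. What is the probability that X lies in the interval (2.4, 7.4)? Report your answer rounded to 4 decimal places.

Conditional on each component, P(2.4 < X < 7.4): A: 0.434176; B: 0.207463.
By total probability, P(2.4 < X < 7.4) = 0.5·0.434176 + 0.5·0.207463 = 0.32082.

0.3208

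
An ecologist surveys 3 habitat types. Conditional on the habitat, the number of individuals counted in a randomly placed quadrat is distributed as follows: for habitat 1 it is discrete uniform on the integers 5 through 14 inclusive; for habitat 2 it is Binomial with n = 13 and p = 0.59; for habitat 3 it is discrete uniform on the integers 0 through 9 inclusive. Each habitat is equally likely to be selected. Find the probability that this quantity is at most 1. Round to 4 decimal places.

Conditional on each habitat, P(X ≤ 1): 1: 0; 2: 0.000182313; 3: 0.2.
By total probability, P(X ≤ 1) = 0.333333·0 + 0.333333·0.000182313 + 0.333333·0.2 = 0.0667274.

0.0667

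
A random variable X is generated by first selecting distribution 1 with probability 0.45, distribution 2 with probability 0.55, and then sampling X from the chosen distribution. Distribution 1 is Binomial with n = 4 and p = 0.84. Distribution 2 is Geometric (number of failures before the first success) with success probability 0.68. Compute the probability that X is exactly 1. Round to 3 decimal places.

Conditional on each component, P(X = 1): 1: 0.0137626; 2: 0.2176.
By total probability, P(X = 1) = 0.45·0.0137626 + 0.55·0.2176 = 0.125873.

0.126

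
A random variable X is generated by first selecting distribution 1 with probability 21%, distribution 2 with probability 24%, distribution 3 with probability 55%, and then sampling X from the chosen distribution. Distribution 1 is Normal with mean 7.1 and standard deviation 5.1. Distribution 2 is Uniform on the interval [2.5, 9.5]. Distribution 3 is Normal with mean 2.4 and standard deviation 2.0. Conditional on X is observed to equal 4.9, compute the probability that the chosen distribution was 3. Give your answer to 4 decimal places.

0.5049

Likelihoods f(4.9 | ·): 1: 0.0712742; 2: 0.142857; 3: 0.0913245.
Posterior ∝ prior × likelihood. Numerator for 3: 0.55·0.0913245 = 0.0502285.
Normalizing constant: 0.21·0.0712742 + 0.24·0.142857 + 0.55·0.0913245 = 0.0994818.
P(3 | observation) = 0.0502285 / 0.0994818 = 0.504901.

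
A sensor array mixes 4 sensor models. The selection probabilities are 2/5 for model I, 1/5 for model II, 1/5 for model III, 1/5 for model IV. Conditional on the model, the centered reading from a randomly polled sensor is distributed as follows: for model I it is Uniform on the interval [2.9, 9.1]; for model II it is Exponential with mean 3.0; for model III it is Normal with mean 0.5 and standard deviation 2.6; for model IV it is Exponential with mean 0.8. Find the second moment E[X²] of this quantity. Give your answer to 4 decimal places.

20.9393

For each component E[X²] = Var + (mean)², giving I: 39.2033; II: 18; III: 7.01; IV: 1.28.
Overall E[X²] = 0.4·39.2033 + 0.2·18 + 0.2·7.01 + 0.2·1.28 = 20.9393.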